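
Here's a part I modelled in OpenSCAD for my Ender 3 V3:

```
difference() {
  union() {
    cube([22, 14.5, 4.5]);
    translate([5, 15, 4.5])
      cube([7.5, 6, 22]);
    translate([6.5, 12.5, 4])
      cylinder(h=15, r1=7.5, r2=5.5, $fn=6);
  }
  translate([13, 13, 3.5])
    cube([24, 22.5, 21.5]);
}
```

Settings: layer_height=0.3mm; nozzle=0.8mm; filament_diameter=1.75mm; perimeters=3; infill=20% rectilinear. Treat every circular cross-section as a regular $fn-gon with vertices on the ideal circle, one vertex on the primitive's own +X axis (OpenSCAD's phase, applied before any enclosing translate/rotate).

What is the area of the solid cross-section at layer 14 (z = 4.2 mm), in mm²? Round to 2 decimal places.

352.11 mm²

At z = 4.2 mm: the cube is present — its section is the full 22×14.5 rectangle (area 319.00 mm²); the cube at (5, 15) is absent (z outside [4.5, 26.5]); the cone at (6.5, 12.5) (r1=7.5→r2=5.5) has section circumradius 7.473 here — a regular 6-gon (area = (6/2)·7.473²·sin(360°/6) = 145.10 mm²); Combining (union): the regions partially overlap — summed areas 464.10 mm² minus the doubly-counted overlap 98.50 mm² gives 365.61 mm² — area = 365.61 mm²; the cube at (13, 13) is present — its section is the full 24×22.5 rectangle (area 540.00 mm²); After the difference (first − rest): starting from the result so far (365.61 mm²), the 24×22.5 cube at (13, 13) partially overlaps it — only the 13.50 mm² overlap (of its 540.00 mm²) is removed, clipping the outline — area = 352.11 mm². Overall, the cross-section is a single solid region. Net area = 352.11 mm².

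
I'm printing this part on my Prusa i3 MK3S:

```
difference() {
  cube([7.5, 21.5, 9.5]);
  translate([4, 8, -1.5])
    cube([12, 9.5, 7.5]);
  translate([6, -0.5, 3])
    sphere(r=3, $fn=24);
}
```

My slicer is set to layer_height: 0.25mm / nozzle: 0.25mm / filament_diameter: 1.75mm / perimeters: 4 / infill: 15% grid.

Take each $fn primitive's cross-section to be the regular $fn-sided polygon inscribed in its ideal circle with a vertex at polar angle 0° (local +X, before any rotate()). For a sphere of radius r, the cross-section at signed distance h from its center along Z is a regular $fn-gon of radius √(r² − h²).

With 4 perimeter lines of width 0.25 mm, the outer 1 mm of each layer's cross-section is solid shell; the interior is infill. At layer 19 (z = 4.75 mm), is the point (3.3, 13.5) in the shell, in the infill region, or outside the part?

shell

At z = 4.75 mm: the cube is present — its section is the full 7.5×21.5 rectangle; the 12×9.5 cube at (4, 8) contributes its full rectangle; the r=3 sphere at (6, -0.5) contributes a regular 24-gon of circumradius √(3²−1.75²) = 2.437; After the difference (first − rest): starting from the 7.5×21.5 cube, the 12×9.5 cube at (4, 8) partially overlaps it — only the 33.25 mm² overlap (of its 114.00 mm²) is removed, clipping the outline; the r=3 sphere at (6, -0.5) partially overlaps it — only the 6.04 mm² overlap (of its 18.44 mm²) is removed, clipping the outline — 1 connected region. Overall, the cross-section is a single solid region. The nearest boundary edge runs (4.00, 17.50)→(4.00, 8.00); distance from the point to it = 0.70 mm. The point is inside the cross-section, 0.70 mm from the nearest boundary — within the 1 mm shell band (4 × 0.25).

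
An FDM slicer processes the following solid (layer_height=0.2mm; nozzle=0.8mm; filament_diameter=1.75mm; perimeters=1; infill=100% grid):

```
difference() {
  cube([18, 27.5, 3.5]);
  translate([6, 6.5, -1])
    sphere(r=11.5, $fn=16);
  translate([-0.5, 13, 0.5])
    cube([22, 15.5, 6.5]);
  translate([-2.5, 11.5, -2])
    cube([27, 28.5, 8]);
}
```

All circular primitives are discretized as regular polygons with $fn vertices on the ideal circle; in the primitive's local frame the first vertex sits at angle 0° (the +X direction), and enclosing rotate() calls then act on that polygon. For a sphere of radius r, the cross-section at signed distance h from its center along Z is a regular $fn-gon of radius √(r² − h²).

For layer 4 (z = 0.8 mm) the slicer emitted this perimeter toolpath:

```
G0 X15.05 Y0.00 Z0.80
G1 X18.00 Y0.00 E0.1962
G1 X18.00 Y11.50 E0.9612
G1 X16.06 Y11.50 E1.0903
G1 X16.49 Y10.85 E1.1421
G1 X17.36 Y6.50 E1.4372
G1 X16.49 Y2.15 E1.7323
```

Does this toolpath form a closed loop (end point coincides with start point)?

Start point (G0): (15.05, 0.00). End point (last G1): the path does not return to the start — open.

no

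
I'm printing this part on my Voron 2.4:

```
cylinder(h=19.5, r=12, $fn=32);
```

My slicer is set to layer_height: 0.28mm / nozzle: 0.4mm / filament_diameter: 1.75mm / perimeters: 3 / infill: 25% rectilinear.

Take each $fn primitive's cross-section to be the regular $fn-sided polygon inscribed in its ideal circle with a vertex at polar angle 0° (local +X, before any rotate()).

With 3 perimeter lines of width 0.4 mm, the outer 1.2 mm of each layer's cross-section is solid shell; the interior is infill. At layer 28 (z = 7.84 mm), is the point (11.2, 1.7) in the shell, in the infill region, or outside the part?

shell

At z = 7.84 mm: the cylinder: section is a regular 32-gon, circumradius r=12. Overall, the cross-section is a single solid region. The nearest boundary edge runs (12.00, 0.00)→(11.77, 2.34); distance from the point to it = 0.63 mm. The point is inside the cross-section, 0.63 mm from the nearest boundary — within the 1.2 mm shell band (3 × 0.4).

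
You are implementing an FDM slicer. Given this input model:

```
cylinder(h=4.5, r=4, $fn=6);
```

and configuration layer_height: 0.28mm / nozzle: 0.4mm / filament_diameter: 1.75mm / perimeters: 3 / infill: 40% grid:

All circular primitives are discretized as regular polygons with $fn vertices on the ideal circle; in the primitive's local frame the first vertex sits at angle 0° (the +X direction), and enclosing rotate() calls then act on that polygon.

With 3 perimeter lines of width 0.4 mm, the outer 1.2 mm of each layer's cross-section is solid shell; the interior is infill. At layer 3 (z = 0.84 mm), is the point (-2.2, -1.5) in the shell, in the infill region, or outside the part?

At z = 0.84 mm: the cylinder: section is a regular 6-gon, circumradius r=4. Overall, the cross-section is a single solid region. The nearest boundary edge runs (-4.00, 0.00)→(-2.00, -3.46); distance from the point to it = 0.81 mm. The point is inside the cross-section, 0.81 mm from the nearest boundary — within the 1.2 mm shell band (3 × 0.4).

shell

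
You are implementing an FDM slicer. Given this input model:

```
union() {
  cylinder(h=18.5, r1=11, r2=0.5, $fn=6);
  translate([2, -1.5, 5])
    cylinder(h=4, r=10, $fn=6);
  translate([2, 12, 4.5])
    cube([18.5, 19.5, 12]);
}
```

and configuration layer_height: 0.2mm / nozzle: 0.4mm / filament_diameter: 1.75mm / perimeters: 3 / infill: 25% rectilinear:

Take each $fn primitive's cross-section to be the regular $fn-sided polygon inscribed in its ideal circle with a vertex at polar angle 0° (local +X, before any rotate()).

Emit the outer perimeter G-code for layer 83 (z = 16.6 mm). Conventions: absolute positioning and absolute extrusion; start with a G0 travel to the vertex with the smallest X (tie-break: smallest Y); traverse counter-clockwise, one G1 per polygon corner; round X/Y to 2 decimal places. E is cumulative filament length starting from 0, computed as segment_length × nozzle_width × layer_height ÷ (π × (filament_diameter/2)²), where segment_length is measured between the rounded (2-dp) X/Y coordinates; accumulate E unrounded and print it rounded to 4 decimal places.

G0 X-1.58 Y0.00 Z16.60
G1 X-0.79 Y-1.37 E0.0526
G1 X0.79 Y-1.37 E0.1052
G1 X1.58 Y0.00 E0.1577
G1 X0.79 Y1.37 E0.2103
G1 X-0.79 Y1.37 E0.2629
G1 X-1.58 Y0.00 E0.3155

At z = 16.6 mm: the cone contributes a regular 6-gon of circumradius 1.578 (interpolated between r1=11 and r2=0.5 at t=0.897); the cylinder at (2, -1.5) does not reach this height (z outside [5, 9]); the cube at (2, 12) is absent (z outside [4.5, 16.5]); Combining (union): only the cone is present, so the union is just that shape — 1 connected region. The outline is a single polygon with 6 vertices. Extrusion per mm of travel: 0.4 × 0.2 / (π × 0.875²) = 0.033260. Accumulating E over each segment gives final E = 0.3155.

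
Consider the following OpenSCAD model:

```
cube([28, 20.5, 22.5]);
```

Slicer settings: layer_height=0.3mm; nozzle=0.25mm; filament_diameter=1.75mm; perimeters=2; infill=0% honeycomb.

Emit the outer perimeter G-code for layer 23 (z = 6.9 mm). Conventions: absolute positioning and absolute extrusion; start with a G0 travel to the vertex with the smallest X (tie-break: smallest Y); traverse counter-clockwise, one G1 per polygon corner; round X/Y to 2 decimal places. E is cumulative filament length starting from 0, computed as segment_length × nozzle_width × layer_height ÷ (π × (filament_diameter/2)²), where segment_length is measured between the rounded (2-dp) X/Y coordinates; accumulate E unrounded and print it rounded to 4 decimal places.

G0 X0.00 Y0.00 Z6.90
G1 X28.00 Y0.00 E0.8731
G1 X28.00 Y20.50 E1.5123
G1 X0.00 Y20.50 E2.3854
G1 X0.00 Y0.00 E3.0246

At z = 6.9 mm: the 28×20.5 cube contributes its full rectangle. The outline is a single polygon with 4 vertices. Extrusion per mm of travel: 0.25 × 0.3 / (π × 0.875²) = 0.031181. Accumulating E over each segment gives final E = 3.0246.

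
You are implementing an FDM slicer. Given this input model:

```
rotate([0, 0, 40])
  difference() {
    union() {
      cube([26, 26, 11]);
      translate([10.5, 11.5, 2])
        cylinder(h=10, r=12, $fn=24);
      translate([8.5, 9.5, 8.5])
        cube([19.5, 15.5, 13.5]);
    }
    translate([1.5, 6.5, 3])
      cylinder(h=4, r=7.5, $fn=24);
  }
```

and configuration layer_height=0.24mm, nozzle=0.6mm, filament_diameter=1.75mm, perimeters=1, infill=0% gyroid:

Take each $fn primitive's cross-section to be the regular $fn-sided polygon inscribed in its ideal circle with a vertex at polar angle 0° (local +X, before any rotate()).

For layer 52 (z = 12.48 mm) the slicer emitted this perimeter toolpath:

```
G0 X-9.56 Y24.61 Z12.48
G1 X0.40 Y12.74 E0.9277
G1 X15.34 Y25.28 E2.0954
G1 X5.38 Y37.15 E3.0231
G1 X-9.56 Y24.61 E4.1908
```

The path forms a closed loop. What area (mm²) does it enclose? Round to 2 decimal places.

302.24 mm²

Apply the shoelace formula to the sequence of (X, Y) vertices; enclosed area = 302.24 mm².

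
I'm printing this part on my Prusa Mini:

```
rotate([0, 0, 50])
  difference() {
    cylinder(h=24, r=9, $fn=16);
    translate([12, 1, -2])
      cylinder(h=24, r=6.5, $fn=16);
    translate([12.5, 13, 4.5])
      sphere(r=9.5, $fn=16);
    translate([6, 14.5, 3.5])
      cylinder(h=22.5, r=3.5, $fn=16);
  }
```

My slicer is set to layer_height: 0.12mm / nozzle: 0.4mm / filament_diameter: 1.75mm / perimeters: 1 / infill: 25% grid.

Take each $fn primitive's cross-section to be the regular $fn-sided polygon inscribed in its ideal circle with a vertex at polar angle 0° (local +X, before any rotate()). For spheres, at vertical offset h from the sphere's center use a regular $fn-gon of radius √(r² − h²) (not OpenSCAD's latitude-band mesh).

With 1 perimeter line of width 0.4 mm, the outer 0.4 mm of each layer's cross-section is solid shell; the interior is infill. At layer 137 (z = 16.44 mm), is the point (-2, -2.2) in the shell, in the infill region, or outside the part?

infill

At z = 16.44 mm: the r=9 cylinder gives a regular 16-gon of circumradius 9 (constant along its height); the r=6.5 cylinder at (12, 1) gives a regular 16-gon of circumradius 6.5 (constant along its height); the sphere at (12.5, 13) does not reach this height (|z−center|=11.940 > r=9.5); the r=3.5 cylinder at (6, 14.5) gives a regular 16-gon of circumradius 3.5 (constant along its height); Subtracting the remaining from the first: starting from the r=9 cylinder, the r=6.5 cylinder at (12, 1) partially overlaps it — only the 20.65 mm² overlap (of its 129.35 mm²) is removed, clipping the outline; the r=3.5 cylinder at (6, 14.5) misses the remaining region (no effect) — 1 connected region; (rotated 50° about Z; rotation is an isometry so areas/perimeters/island counts are preserved). Overall, the cross-section is a single solid region. Undo the 50° rotation: the query point maps to (-2.971, 0.118) in the un-rotated model frame. The nearest boundary edge runs (-9.00, 0.00)→(-8.31, 3.44); distance from the point to it = 5.89 mm. The point is inside the cross-section and 5.89 mm from the nearest boundary — more than the 0.4 mm shell width (1 × 0.4), so it's in the infill interior.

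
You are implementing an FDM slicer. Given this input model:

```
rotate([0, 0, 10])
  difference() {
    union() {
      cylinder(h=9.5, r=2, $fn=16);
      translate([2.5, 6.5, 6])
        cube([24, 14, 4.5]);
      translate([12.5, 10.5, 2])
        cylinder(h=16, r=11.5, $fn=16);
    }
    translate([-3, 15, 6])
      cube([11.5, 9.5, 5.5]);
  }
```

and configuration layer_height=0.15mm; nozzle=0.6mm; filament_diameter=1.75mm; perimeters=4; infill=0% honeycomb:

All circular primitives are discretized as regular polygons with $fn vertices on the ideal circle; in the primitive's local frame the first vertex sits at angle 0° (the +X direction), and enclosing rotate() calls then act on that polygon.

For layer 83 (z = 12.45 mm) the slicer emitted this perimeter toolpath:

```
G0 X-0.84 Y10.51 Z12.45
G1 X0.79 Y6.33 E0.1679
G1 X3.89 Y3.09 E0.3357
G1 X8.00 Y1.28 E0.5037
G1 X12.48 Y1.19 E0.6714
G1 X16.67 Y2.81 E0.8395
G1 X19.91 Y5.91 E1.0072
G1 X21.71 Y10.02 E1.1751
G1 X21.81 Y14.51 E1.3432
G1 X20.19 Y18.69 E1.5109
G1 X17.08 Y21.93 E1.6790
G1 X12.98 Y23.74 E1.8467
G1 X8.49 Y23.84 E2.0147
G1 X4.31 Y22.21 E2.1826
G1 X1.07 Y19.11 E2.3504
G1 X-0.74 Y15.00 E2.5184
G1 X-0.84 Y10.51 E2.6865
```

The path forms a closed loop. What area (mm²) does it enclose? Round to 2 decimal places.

404.92 mm²

Apply the shoelace formula to the sequence of (X, Y) vertices; enclosed area = 404.92 mm².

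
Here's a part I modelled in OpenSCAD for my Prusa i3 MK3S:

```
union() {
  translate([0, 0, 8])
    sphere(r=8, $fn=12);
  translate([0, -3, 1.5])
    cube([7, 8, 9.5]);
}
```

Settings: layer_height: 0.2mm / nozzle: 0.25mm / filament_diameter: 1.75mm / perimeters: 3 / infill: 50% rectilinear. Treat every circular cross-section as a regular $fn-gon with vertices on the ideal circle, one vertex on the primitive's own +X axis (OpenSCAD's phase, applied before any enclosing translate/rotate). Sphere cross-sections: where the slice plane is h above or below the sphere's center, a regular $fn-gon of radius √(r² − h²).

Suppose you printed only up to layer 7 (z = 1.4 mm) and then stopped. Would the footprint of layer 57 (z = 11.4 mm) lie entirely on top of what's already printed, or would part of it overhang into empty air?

part overhangs

Compare the two slices. At z = 1.4: the r=8 sphere slices to a regular 12-gon of circumradius 4.521 (√(r²−h²) with h=6.6 from center) (area = (12/2)·4.521²·sin(360°/12) = 61.32 mm²); the cube at (0, -3) is not intersected at this z (z outside [1.5, 11]); Combining (union): only the r=8 sphere is present, so the union is just that shape — area = 61.32 mm². At z = 11.4: the sphere: section is a regular 12-gon, circumradius = √(r²−h²) = √(8²−3.4²) = 7.242 (area = (12/2)·7.242²·sin(360°/12) = 157.32 mm²); the cube at (0, -3) is absent (z outside [1.5, 11]); Taking the union: only the r=8 sphere is present, so the union is just that shape — area = 157.32 mm². Checking containment: at z = 11.4 the cross-section extends beyond the z = 1.4 cross-section by about 96.00 mm².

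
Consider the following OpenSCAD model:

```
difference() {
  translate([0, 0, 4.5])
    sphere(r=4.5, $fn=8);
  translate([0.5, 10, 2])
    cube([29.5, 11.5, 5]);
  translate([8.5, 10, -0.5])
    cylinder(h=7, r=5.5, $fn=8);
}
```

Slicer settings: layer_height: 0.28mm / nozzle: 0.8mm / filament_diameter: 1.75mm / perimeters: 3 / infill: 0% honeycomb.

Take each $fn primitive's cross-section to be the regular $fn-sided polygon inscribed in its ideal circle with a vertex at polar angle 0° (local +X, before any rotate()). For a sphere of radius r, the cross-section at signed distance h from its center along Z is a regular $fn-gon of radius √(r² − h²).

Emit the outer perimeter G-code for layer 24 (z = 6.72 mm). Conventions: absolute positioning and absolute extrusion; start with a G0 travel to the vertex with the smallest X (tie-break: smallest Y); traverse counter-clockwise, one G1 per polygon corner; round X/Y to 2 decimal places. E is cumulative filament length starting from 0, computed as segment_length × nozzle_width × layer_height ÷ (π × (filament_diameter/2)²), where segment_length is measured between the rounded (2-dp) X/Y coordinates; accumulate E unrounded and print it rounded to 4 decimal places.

At z = 6.72 mm: the r=4.5 sphere contributes a regular 8-gon of circumradius √(4.5²−2.22²) = 3.914; the 29.5×11.5 cube at (0.5, 10) contributes its full rectangle; the cylinder at (8.5, 10) is not intersected at this z (z outside [-0.5, 6.5]); After the difference (first − rest): starting from the r=4.5 sphere, the 29.5×11.5 cube at (0.5, 10) misses the remaining region (no effect) — 1 connected region. The outline is a single polygon with 8 vertices. Extrusion per mm of travel: 0.8 × 0.28 / (π × 0.875²) = 0.093128. Accumulating E over each segment gives final E = 2.2317.

G0 X-3.91 Y0.00 Z6.72
G1 X-2.77 Y-2.77 E0.2790
G1 X0.00 Y-3.91 E0.5579
G1 X2.77 Y-2.77 E0.8369
G1 X3.91 Y0.00 E1.1158
G1 X2.77 Y2.77 E1.3948
G1 X0.00 Y3.91 E1.6737
G1 X-2.77 Y2.77 E1.9527
G1 X-3.91 Y0.00 E2.2317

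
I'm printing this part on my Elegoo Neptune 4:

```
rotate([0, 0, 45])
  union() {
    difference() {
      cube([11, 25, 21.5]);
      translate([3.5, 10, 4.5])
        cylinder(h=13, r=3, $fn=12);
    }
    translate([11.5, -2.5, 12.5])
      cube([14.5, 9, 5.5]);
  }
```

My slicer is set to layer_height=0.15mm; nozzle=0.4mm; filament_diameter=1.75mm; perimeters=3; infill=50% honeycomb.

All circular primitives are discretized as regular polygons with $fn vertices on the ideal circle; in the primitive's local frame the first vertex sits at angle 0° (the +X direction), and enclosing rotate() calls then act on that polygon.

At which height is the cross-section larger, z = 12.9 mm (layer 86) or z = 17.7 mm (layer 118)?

layer 118 (z = 17.7 mm)

Layer 86 (z = 12.9): the cube (footprint 11×25) is included at this height (area 275.00 mm²); the cylinder at (3.5, 10): section is a regular 12-gon, circumradius r=3 (area = (12/2)·3.000²·sin(360°/12) = 27.00 mm²); Taking the first minus the rest: starting from the 11×25 cube (275.00 mm²), the r=3 cylinder at (3.5, 10) lies wholly inside it (removes its full 27.00 mm² and its 18.63 mm outline becomes a hole wall) — area = 248.00 mm²; the 14.5×9 cube at (11.5, -2.5) contributes its full rectangle (area 130.50 mm²); Merging all regions: the 2 present regions are separate (no shared area or edge), so areas and boundary lengths simply add and each stays a separate island — area = 378.50 mm²; (whole slice rotated 45° about Z — lengths, areas and connectivity unchanged). So its area = 378.50 mm². Layer 118 (z = 17.7): the cube is present — its section is the full 11×25 rectangle (area 275.00 mm²); the cylinder at (3.5, 10) is absent (z outside [4.5, 17.5]); Subtracting the remaining from the first: none of the subtracted shapes is present at this height, so the 11×25 cube is unchanged — area = 275.00 mm²; the cube at (11.5, -2.5) is present — its section is the full 14.5×9 rectangle (area 130.50 mm²); Combining (union): the 2 present regions are separate (no shared area or edge), so areas and boundary lengths simply add and each stays a separate island — area = 405.50 mm²; (rotated 45° about Z; rotation is an isometry so areas/perimeters/island counts are preserved). So its area = 405.50 mm². Layer 118 is larger (405.50 vs 378.50 mm²).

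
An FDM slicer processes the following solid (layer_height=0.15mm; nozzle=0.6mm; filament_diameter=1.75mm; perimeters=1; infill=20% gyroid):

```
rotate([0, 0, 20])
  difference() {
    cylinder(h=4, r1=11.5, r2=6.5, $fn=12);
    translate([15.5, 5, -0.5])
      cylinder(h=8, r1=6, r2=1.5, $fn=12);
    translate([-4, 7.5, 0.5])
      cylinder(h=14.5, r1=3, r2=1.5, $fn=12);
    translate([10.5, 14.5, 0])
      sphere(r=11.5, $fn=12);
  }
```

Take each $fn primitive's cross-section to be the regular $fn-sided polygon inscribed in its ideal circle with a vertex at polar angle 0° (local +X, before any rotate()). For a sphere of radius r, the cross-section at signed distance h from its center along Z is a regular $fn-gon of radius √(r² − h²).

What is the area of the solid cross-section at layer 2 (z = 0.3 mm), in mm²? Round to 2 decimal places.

334.10 mm²

At z = 0.3 mm: the cone: at t=0.075 of its height the radius interpolates to r₁+(r₂−r₁)t = 11.125, giving a regular 12-gon of that circumradius (area = (12/2)·11.125²·sin(360°/12) = 371.30 mm²); the cone at (15.5, 5) (r1=6→r2=1.5) has section circumradius 5.550 here — a regular 12-gon (area = (12/2)·5.550²·sin(360°/12) = 92.41 mm²); the cone at (-4, 7.5) does not reach this height (z outside [0.5, 15]); the r=11.5 sphere at (10.5, 14.5) slices to a regular 12-gon of circumradius 11.496 (√(r²−h²) with h=0.3 from center) (area = (12/2)·11.496²·sin(360°/12) = 396.48 mm²); Taking the first minus the rest: starting from the cone (371.30 mm²), the cone at (15.5, 5) misses the remaining region (no effect); the r=11.5 sphere at (10.5, 14.5) partially overlaps it — only the 37.19 mm² overlap (of its 396.48 mm²) is removed, clipping the outline — area = 334.10 mm²; (whole slice rotated 20° about Z — lengths, areas and connectivity unchanged). Overall, the cross-section is a single solid region. Net area = 334.10 mm².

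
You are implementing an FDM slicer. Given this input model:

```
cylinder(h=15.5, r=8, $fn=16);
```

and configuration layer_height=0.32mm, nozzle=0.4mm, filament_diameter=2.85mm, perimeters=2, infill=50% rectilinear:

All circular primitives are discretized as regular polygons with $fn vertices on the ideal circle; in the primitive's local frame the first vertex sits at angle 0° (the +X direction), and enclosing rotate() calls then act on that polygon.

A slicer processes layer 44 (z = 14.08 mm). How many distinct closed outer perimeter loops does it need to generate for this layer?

At z = 14.08 mm: the r=8 cylinder contributes a regular 16-gon of circumradius 8. The result has 1 disconnected region.

1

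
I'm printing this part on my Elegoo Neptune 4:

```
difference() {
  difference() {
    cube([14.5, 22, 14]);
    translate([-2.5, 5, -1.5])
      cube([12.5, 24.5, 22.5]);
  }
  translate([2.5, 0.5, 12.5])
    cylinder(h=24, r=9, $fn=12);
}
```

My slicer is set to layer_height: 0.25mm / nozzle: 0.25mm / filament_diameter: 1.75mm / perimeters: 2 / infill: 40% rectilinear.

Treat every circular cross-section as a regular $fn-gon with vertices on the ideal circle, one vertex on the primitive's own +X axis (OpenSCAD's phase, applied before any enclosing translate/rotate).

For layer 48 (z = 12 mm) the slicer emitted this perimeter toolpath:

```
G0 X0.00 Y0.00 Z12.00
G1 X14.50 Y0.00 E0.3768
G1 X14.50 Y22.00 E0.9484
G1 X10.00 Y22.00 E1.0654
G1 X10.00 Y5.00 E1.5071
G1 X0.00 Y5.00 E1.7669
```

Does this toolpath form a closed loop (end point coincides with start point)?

no

Start point (G0): (0.00, 0.00). End point (last G1): the path does not return to the start — open.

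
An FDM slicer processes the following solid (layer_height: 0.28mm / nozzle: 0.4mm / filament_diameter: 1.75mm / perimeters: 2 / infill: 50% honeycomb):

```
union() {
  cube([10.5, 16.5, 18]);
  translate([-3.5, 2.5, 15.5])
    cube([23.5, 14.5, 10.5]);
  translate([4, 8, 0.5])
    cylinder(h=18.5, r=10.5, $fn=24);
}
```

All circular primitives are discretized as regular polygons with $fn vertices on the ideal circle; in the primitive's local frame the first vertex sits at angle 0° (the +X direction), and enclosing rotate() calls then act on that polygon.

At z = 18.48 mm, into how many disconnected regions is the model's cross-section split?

1

At z = 18.48 mm: the cube is not intersected at this z (z outside [0, 18]); the 23.5×14.5 cube at (-3.5, 2.5) contributes its full rectangle; the cylinder at (4, 8): section is a regular 24-gon, circumradius r=10.5; Taking the union: the regions partially overlap (shared area 242.11 mm²), so overlapping operands fuse into one piece — 1 connected region. The result has 1 disconnected region.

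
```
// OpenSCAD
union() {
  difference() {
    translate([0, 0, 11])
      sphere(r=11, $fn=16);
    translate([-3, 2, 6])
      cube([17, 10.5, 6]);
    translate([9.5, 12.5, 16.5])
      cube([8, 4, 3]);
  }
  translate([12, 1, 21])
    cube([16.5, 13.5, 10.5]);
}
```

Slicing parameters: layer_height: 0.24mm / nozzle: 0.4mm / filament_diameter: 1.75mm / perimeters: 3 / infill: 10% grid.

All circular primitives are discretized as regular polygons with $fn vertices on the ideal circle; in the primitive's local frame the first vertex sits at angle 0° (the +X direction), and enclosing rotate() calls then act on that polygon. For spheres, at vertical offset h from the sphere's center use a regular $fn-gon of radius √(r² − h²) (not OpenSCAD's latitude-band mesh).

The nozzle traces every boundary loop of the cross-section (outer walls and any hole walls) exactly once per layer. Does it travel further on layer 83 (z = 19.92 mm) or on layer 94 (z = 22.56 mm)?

Layer 83 (z = 19.92): the r=11 sphere slices to a regular 16-gon of circumradius 6.437 (√(r²−h²) with h=8.92 from center) (perimeter = 2·16·6.437·sin(180°/16) = 40.18 mm); the cube at (-3, 2) is absent (z outside [6, 12]); the cube at (9.5, 12.5) does not reach this height (z outside [16.5, 19.5]); Taking the first minus the rest: none of the subtracted shapes is present at this height, so the r=11 sphere is unchanged — boundary = 40.18 mm; the cube at (12, 1) is not intersected at this z (z outside [21, 31.5]); Taking the union: only the result so far is present, so the union is just that shape — boundary = 40.18 mm. So its perimeter = 40.18 mm. Layer 94 (z = 22.56): the sphere does not reach this height (|z−center|=11.560 > r=11); the cube at (-3, 2) does not reach this height (z outside [6, 12]); the cube at (9.5, 12.5) does not reach this height (z outside [16.5, 19.5]); After the difference (first − rest): the first operand is absent here, so nothing remains; the 16.5×13.5 cube at (12, 1) contributes its full rectangle (perimeter 60.00 mm); Combining (union): only the 16.5×13.5 cube at (12, 1) is present, so the union is just that shape — boundary = 60.00 mm. So its perimeter = 60.00 mm. Layer 94 is larger (60.00 vs 40.18 mm).

layer 94 (z = 22.56 mm)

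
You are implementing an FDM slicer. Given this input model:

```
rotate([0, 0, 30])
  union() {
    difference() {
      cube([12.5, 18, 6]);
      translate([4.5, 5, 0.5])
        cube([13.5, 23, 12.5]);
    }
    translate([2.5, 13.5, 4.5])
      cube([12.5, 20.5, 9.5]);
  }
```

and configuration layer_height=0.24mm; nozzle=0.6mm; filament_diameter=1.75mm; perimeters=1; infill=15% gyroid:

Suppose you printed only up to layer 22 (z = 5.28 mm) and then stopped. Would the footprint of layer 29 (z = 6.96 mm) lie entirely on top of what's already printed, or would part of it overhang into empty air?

entirely on top

Compare the two slices. At z = 5.28: the cube (footprint 12.5×18) is included at this height (area 225.00 mm²); the 13.5×23 cube at (4.5, 5) contributes its full rectangle (area 310.50 mm²); Subtracting the remaining from the first: starting from the 12.5×18 cube (225.00 mm²), the 13.5×23 cube at (4.5, 5) partially overlaps it — only the 104.00 mm² overlap (of its 310.50 mm²) is removed, clipping the outline — area = 121.00 mm²; the 12.5×20.5 cube at (2.5, 13.5) contributes its full rectangle (area 256.25 mm²); Taking the union: the regions partially overlap — summed areas 377.25 mm² minus the doubly-counted overlap 9.00 mm² gives 368.25 mm² — area = 368.25 mm²; (rotated 30° about Z; rotation is an isometry so areas/perimeters/island counts are preserved). At z = 6.96: the cube is not intersected at this z (z outside [0, 6]); the cube at (4.5, 5) is present — its section is the full 13.5×23 rectangle (area 310.50 mm²); Taking the first minus the rest: the first operand is absent here, so nothing remains; the cube at (2.5, 13.5) is present — its section is the full 12.5×20.5 rectangle (area 256.25 mm²); Combining (union): only the 12.5×20.5 cube at (2.5, 13.5) is present, so the union is just that shape — area = 256.25 mm²; (whole slice rotated 30° about Z — lengths, areas and connectivity unchanged). Checking containment: the cross-section at z = 6.96 is a subset of the cross-section at z = 5.28.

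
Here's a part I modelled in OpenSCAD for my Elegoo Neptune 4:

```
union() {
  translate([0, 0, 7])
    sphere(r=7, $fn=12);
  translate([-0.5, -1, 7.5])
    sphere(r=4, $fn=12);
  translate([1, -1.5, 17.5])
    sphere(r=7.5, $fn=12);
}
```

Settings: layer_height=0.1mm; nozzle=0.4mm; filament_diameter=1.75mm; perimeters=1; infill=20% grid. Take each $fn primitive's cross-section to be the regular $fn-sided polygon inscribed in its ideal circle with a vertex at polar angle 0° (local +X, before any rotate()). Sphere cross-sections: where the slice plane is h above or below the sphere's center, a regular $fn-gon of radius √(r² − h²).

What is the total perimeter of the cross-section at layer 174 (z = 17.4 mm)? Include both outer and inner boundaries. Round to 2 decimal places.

46.58 mm

At z = 17.4 mm: the sphere is absent (|z−center|=10.400 > r=7); the sphere at (-0.5, -1) is not intersected at this z (|z−center|=9.900 > r=4); the sphere at (1, -1.5): section is a regular 12-gon, circumradius = √(r²−h²) = √(7.5²−0.1²) = 7.499 (perimeter = 2·12·7.499·sin(180°/12) = 46.58 mm); Merging all regions: only the r=7.5 sphere at (1, -1.5) is present, so the union is just that shape — boundary = 46.58 mm. Overall, the cross-section is a single solid region. Total boundary length (outer) = 46.58 mm.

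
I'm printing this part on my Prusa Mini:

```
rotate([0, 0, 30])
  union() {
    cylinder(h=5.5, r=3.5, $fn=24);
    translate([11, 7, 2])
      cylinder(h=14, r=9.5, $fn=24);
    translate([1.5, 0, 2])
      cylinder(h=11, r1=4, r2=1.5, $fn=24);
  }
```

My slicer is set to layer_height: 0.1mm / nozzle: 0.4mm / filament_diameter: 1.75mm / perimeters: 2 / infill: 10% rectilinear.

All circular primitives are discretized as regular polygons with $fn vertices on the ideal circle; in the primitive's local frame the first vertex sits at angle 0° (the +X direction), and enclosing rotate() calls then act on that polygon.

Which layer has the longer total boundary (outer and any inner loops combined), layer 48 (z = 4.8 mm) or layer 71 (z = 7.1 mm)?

layer 48 (z = 4.8 mm)

Layer 48 (z = 4.8): the r=3.5 cylinder gives a regular 24-gon of circumradius 3.5 (constant along its height) (perimeter = 2·24·3.500·sin(180°/24) = 21.93 mm); the r=9.5 cylinder at (11, 7) gives a regular 24-gon of circumradius 9.5 (constant along its height) (perimeter = 2·24·9.500·sin(180°/24) = 59.52 mm); the cone at (1.5, 0): at t=0.255 of its height the radius interpolates to r₁+(r₂−r₁)t = 3.364, giving a regular 24-gon of that circumradius (perimeter = 2·24·3.364·sin(180°/24) = 21.07 mm); Merging all regions: the regions partially overlap (shared area 29.25 mm²), so the edge portions inside another operand are dropped and the merged outline is re-measured after clipping — boundary = 75.25 mm; (rotated 30° about Z; rotation is an isometry so areas/perimeters/island counts are preserved). So its perimeter = 75.25 mm. Layer 71 (z = 7.1): the cylinder is absent (z outside [0, 5.5]); the r=9.5 cylinder at (11, 7) contributes a regular 24-gon of circumradius 9.5 (perimeter = 2·24·9.500·sin(180°/24) = 59.52 mm); the cone at (1.5, 0): at t=0.464 of its height the radius interpolates to r₁+(r₂−r₁)t = 2.841, giving a regular 24-gon of that circumradius (perimeter = 2·24·2.841·sin(180°/24) = 17.80 mm); Taking the union: the regions partially overlap (shared area 0.89 mm²), so the edge portions inside another operand are dropped and the merged outline is re-measured after clipping — boundary = 71.45 mm; (rotated 30° about Z; rotation is an isometry so areas/perimeters/island counts are preserved). So its perimeter = 71.45 mm. Layer 48 is larger (75.25 vs 71.45 mm).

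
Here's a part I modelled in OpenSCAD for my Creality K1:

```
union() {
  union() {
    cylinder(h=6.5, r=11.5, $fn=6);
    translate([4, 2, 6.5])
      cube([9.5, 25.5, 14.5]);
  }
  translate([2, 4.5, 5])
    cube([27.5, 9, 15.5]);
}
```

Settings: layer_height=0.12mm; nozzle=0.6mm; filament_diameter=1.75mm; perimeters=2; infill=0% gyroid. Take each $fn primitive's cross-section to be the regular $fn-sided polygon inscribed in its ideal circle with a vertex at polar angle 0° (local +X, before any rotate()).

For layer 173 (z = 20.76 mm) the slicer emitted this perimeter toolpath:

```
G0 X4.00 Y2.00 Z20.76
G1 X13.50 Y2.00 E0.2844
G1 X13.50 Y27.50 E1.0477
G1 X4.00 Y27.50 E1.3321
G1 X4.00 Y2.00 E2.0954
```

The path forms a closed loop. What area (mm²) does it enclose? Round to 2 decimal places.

242.25 mm²

Apply the shoelace formula to the sequence of (X, Y) vertices; enclosed area = 242.25 mm².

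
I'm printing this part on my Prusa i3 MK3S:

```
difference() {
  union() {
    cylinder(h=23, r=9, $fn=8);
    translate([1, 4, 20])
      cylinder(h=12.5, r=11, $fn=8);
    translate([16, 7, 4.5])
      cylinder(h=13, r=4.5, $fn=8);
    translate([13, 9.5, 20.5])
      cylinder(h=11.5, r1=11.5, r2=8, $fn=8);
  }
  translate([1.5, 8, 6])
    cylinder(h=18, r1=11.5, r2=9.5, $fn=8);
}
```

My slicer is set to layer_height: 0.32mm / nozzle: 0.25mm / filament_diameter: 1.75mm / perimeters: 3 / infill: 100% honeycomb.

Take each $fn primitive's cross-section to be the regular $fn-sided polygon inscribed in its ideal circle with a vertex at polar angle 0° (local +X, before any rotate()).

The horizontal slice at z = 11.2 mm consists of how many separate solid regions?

2

At z = 11.2 mm: the r=9 cylinder gives a regular 8-gon of circumradius 9 (constant along its height); the cylinder at (1, 4) is not intersected at this z (z outside [20, 32.5]); the cylinder at (16, 7): section is a regular 8-gon, circumradius r=4.5; the cone at (13, 9.5) is not intersected at this z (z outside [20.5, 32]); Taking the union: the 2 present regions are separate (no shared area or edge), so areas and boundary lengths simply add and each stays a separate island — 2 connected regions; the cone at (1.5, 8) contributes a regular 8-gon of circumradius 10.922 (interpolated between r1=11.5 and r2=9.5 at t=0.289); Subtracting the remaining from the first: starting from that combined region, the cone at (1.5, 8) partially overlaps it — only the 130.83 mm² overlap (of its 337.42 mm²) is removed, clipping the outline — 2 connected regions. The result has 2 disconnected regions.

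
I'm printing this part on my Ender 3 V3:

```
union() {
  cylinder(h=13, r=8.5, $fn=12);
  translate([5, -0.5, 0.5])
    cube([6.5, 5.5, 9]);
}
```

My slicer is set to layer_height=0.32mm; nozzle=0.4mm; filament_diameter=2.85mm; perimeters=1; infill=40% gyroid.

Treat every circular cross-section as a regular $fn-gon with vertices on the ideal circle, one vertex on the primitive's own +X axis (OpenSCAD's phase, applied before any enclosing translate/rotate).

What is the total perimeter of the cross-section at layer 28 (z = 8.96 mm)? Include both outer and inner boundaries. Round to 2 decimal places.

60.34 mm

At z = 8.96 mm: the r=8.5 cylinder contributes a regular 12-gon of circumradius 8.5 (perimeter = 2·12·8.500·sin(180°/12) = 52.80 mm); the cube at (5, -0.5) (footprint 6.5×5.5) is included at this height (perimeter 24.00 mm); Taking the union: the regions partially overlap (shared area 15.66 mm²), so the edge portions inside another operand are dropped and the merged outline is re-measured after clipping — boundary = 60.34 mm. Overall, the cross-section is a single solid region. Total boundary length (outer) = 60.34 mm.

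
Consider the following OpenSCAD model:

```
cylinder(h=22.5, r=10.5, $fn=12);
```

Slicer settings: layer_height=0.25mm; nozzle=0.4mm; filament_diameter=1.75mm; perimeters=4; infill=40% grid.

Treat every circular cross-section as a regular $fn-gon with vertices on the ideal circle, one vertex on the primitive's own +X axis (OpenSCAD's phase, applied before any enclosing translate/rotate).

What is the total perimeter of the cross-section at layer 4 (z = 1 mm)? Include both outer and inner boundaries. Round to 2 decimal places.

At z = 1 mm: the cylinder: section is a regular 12-gon, circumradius r=10.5 (perimeter = 2·12·10.500·sin(180°/12) = 65.22 mm). Overall, the cross-section is a single solid region. Total boundary length (outer) = 65.22 mm.

65.22 mm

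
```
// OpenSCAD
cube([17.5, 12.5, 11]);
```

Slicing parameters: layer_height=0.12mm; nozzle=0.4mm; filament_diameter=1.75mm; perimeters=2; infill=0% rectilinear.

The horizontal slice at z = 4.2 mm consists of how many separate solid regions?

At z = 4.2 mm: the cube (footprint 17.5×12.5) is included at this height. The result has 1 disconnected region.

1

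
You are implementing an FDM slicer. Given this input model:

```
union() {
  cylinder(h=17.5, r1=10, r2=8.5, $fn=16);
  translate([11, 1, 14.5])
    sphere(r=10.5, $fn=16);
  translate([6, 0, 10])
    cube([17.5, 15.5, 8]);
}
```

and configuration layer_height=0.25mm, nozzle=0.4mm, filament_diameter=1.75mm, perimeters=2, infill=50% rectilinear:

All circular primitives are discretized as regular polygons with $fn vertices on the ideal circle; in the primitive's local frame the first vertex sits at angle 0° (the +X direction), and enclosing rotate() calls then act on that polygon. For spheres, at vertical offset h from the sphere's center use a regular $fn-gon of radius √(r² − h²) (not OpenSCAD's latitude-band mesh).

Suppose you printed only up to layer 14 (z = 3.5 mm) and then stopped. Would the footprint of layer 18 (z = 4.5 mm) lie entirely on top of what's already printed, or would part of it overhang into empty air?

part overhangs

Compare the two slices. At z = 3.5: the cone contributes a regular 16-gon of circumradius 9.700 (interpolated between r1=10 and r2=8.5 at t=0.200) (area = (16/2)·9.700²·sin(360°/16) = 288.05 mm²); the sphere at (11, 1) is not intersected at this z (|z−center|=11.000 > r=10.5); the cube at (6, 0) is absent (z outside [10, 18]); Merging all regions: only the cone is present, so the union is just that shape — area = 288.05 mm². At z = 4.5: the cone contributes a regular 16-gon of circumradius 9.614 (interpolated between r1=10 and r2=8.5 at t=0.257) (area = (16/2)·9.614²·sin(360°/16) = 282.99 mm²); the r=10.5 sphere at (11, 1) slices to a regular 16-gon of circumradius 3.202 (√(r²−h²) with h=10 from center) (area = (16/2)·3.202²·sin(360°/16) = 31.38 mm²); the cube at (6, 0) is not intersected at this z (z outside [10, 18]); Taking the union: the regions partially overlap — summed areas 314.37 mm² minus the doubly-counted overlap 5.61 mm² gives 308.76 mm² — area = 308.76 mm². Checking containment: at z = 4.5 the cross-section extends beyond the z = 3.5 cross-section by about 25.34 mm².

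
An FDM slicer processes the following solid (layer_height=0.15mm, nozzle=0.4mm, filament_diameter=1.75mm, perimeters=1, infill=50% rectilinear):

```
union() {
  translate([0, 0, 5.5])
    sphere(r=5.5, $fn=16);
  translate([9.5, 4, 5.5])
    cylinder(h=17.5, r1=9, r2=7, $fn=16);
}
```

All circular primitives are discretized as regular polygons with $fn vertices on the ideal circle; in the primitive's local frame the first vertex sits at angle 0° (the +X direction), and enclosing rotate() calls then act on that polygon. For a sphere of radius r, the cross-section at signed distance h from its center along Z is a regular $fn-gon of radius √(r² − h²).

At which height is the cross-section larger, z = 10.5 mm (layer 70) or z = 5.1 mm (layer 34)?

layer 70 (z = 10.5 mm)

Layer 70 (z = 10.5): the sphere: section is a regular 16-gon, circumradius = √(r²−h²) = √(5.5²−5²) = 2.291 (area = (16/2)·2.291²·sin(360°/16) = 16.07 mm²); the cone at (9.5, 4): at t=0.286 of its height the radius interpolates to r₁+(r₂−r₁)t = 8.429, giving a regular 16-gon of that circumradius (area = (16/2)·8.429²·sin(360°/16) = 217.49 mm²); Combining (union): the regions partially overlap — summed areas 233.56 mm² minus the doubly-counted overlap 0.42 mm² gives 233.14 mm² — area = 233.14 mm². So its area = 233.14 mm². Layer 34 (z = 5.1): the r=5.5 sphere slices to a regular 16-gon of circumradius 5.485 (√(r²−h²) with h=0.4 from center) (area = (16/2)·5.485²·sin(360°/16) = 92.12 mm²); the cone at (9.5, 4) is not intersected at this z (z outside [5.5, 23]); Combining (union): only the r=5.5 sphere is present, so the union is just that shape — area = 92.12 mm². So its area = 92.12 mm². Layer 70 is larger (233.14 vs 92.12 mm²).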